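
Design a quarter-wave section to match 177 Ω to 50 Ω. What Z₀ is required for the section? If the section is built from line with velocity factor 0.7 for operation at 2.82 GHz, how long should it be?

Z_qwt ≈ 94.1 Ω; length ≈ 1.86 cm

Z_qwt = √(Z_0·R_L) = √(50 × 177) = √8850
λ = 0.7·c/f = 0.0745 m, so l = λ/4 = 0.0186 m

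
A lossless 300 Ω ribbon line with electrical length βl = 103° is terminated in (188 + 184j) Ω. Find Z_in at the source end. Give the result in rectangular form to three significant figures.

tan(βl) = tan(103°) = -4.33
Z_in = Z_0·(Z_L + jZ_0·tanβl)/(Z_0 + jZ_L·tanβl)
     = 300·(188 − j1120)/(1100 − j814)

Z_in ≈ 179 − j172 Ω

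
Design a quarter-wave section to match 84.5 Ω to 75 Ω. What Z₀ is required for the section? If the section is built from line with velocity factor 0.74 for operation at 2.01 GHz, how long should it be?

Z_qwt = √(Z_0·R_L) = √(75 × 84.5) = √6338
λ = 0.74·c/f = 0.11 m, so l = λ/4 = 0.0276 m

Z_qwt ≈ 79.6 Ω; length ≈ 2.76 cm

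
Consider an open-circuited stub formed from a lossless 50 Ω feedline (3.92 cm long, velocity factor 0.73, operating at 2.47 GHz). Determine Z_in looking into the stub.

Z_in ≈ +j131 Ω

λ = v/f = 0.73·c / 2.47 GHz = 0.0887 m
βl = 2π·l/λ = 2π × 0.442 = 159°
tan(βl) = -0.381
For an open-circuited stub, Z_in = −jZ_0·cot(βl) = −jZ_0/tan(βl)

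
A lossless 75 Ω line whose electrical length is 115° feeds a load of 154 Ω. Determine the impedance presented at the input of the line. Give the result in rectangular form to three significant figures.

Z_in ≈ 42.3 + j25.4 Ω

tan(βl) = tan(115°) = -2.14
Z_in = Z_0·(Z_L + jZ_0·tanβl)/(Z_0 + jZ_L·tanβl)
     = 75·(154 − j161)/(75 − j330)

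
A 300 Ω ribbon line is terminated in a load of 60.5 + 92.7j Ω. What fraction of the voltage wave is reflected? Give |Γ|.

|Γ| ≈ 0.69

Γ = (Z_L − Z_0)/(Z_L + Z_0) = (-239.5 + j92.7)/(360.5 + j92.7)
|Γ| = 257/372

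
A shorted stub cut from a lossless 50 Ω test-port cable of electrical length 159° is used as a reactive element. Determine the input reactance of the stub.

X_in ≈ -19.2 Ω (capacitive)

tan(βl) = -0.384
For a shorted stub, Z_in = jZ_0·tan(βl)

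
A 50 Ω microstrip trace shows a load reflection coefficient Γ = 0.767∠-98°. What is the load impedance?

Z_L = Z_0·(1 + Γ)/(1 − Γ) = 50·(0.893 − j0.76)/(1.11 + j0.76)

Z_L ≈ 11.4 − j42.2 Ω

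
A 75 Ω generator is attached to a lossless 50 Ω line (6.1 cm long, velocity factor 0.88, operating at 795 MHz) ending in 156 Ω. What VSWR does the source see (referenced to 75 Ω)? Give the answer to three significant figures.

VSWR ≈ 4.28

λ = v/f = 0.88·c / 795 MHz = 0.332 m
βl = 2π·l/λ = 2π × 0.184 = 66.1°
tan(βl) = 2.26
Z_in = Z_0·(Z_L + jZ_0·tanβl)/(Z_0 + jZ_L·tanβl) = 18.8 − j19.5 Ω
Γ_s = (Z_in − Z_s)/(Z_in + Z_s) = (-56.2 − j19.5)/(93.8 − j19.5), |Γ_s| = 0.621
VSWR = (1 + |Γ_s|)/(1 − |Γ_s|)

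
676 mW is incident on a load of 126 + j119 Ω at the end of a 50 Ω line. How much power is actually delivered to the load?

P_delivered ≈ 377 mW

|Γ| = |(76 + j119)/(176 + j119)| = 0.665
|Γ|² = 0.442
P_refl = |Γ|²·P_inc = 299 mW, P_del = (1 − |Γ|²)·P_inc = 377 mW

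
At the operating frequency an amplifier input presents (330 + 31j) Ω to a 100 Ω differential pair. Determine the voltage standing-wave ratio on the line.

VSWR ≈ 3.33

Γ = (Z_L − Z_0)/(Z_L + Z_0) = (230 + j31)/(430 + j31)
|Γ| = 232/431 = 0.538
VSWR = (1 + |Γ|)/(1 − |Γ|) = 1.54/0.462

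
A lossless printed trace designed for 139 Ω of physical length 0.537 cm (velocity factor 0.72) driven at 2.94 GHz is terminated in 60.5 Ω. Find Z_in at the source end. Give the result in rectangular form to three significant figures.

λ = v/f = 0.72·c / 2.94 GHz = 0.0735 m
βl = 2π·l/λ = 2π × 0.0731 = 26.3°
tan(βl) = tan(26.3°) = 0.495
Z_in = Z_0·(Z_L + jZ_0·tanβl)/(Z_0 + jZ_L·tanβl)
     = 139·(60.5 + j68.7)/(139 + j29.9)

Z_in ≈ 72 + j53.2 Ω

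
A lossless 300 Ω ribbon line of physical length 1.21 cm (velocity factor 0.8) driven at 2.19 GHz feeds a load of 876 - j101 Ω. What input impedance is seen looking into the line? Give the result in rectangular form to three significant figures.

λ = v/f = 0.8·c / 2.19 GHz = 0.11 m
βl = 2π·l/λ = 2π × 0.11 = 39.7°
tan(βl) = tan(39.7°) = 0.832
Z_in = Z_0·(Z_L + jZ_0·tanβl)/(Z_0 + jZ_L·tanβl)
     = 300·(876 + j148)/(384 + j729)

Z_in ≈ 197 − j257 Ω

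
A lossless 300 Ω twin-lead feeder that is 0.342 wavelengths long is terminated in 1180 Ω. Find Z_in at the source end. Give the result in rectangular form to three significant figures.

Z_in ≈ 106 + j178 Ω

βl = 2π × 0.342 = 123°
tan(βl) = tan(123°) = -1.53
Z_in = Z_0·(Z_L + jZ_0·tanβl)/(Z_0 + jZ_L·tanβl)
     = 300·(1180 − j460)/(300 − j1810)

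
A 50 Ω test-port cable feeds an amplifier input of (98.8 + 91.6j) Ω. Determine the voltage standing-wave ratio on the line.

Γ = (Z_L − Z_0)/(Z_L + Z_0) = (48.8 + j91.6)/(148.8 + j91.6)
|Γ| = 104/175 = 0.594
VSWR = (1 + |Γ|)/(1 − |Γ|) = 1.59/0.406

VSWR ≈ 3.93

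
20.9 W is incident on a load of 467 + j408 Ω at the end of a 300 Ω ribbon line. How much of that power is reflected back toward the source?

|Γ| = |(167 + j408)/(767 + j408)| = 0.507
|Γ|² = 0.258
P_refl = |Γ|²·P_inc = 5.38 W, P_del = (1 − |Γ|²)·P_inc = 15.5 W

P_reflected ≈ 5.38 W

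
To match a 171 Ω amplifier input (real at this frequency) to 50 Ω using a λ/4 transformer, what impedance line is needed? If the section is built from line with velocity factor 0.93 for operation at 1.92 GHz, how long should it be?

Z_qwt ≈ 92.5 Ω; length ≈ 3.63 cm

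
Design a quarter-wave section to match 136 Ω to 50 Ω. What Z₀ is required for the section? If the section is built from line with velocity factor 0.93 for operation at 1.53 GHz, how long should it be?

Z_qwt = √(Z_0·R_L) = √(50 × 136) = √6800
λ = 0.93·c/f = 0.182 m, so l = λ/4 = 0.0456 m

Z_qwt ≈ 82.5 Ω; length ≈ 4.56 cm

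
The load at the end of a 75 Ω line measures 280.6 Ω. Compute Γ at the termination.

Γ = (Z_L − Z_0)/(Z_L + Z_0) = (280.6 − 75)/(280.6 + 75) = 205.6/355.6

Γ = 0.578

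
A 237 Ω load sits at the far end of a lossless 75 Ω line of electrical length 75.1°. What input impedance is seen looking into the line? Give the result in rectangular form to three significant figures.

tan(βl) = tan(75.1°) = 3.76
Z_in = Z_0·(Z_L + jZ_0·tanβl)/(Z_0 + jZ_L·tanβl)
     = 75·(237 + j282)/(75 + j891)

Z_in ≈ 25.2 − j17.8 Ω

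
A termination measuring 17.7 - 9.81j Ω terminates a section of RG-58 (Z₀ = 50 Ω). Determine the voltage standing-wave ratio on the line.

Γ = (Z_L − Z_0)/(Z_L + Z_0) = (-32.3 − j9.81)/(67.7 − j9.81)
|Γ| = 33.8/68.4 = 0.493
VSWR = (1 + |Γ|)/(1 − |Γ|) = 1.49/0.507

VSWR ≈ 2.95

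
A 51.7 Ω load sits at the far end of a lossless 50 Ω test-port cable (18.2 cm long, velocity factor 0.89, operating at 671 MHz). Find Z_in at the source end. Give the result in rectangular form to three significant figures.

Z_in ≈ 51.5 + j0.878 Ω

λ = v/f = 0.89·c / 671 MHz = 0.398 m
βl = 2π·l/λ = 2π × 0.457 = 165°
tan(βl) = tan(165°) = -0.274
Z_in = Z_0·(Z_L + jZ_0·tanβl)/(Z_0 + jZ_L·tanβl)
     = 50·(51.7 − j13.7)/(50 − j14.2)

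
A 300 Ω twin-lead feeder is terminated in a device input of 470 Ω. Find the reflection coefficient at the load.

Γ = (Z_L − Z_0)/(Z_L + Z_0) = (470 − 300)/(470 + 300) = 170/770

Γ = 0.221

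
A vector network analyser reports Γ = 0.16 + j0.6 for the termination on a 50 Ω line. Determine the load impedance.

Z_L = Z_0·(1 + Γ)/(1 − Γ) = 50·(1.16 + j0.6)/(0.84 − j0.6)

Z_L ≈ 28.8 + j56.3 Ω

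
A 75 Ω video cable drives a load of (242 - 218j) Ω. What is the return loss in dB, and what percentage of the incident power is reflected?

RL ≈ 2.93 dB; 51% of incident power reflected

Γ = (167 − j218)/(317 − j218), |Γ| = 0.714
RL = −20·log₁₀(0.714) = 2.93 dB
P_refl/P_inc = |Γ|² = 0.51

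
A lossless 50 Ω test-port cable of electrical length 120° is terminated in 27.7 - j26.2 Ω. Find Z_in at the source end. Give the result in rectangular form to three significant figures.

Z_in ≈ 119 + j17.4 Ω

tan(βl) = tan(120°) = -1.73
Z_in = Z_0·(Z_L + jZ_0·tanβl)/(Z_0 + jZ_L·tanβl)
     = 50·(27.7 − j113)/(4.62 − j48)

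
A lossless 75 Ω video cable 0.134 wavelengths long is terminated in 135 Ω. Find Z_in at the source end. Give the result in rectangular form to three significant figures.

βl = 2π × 0.134 = 48.2°
tan(βl) = tan(48.2°) = 1.12
Z_in = Z_0·(Z_L + jZ_0·tanβl)/(Z_0 + jZ_L·tanβl)
     = 75·(135 + j84)/(75 + j151)

Z_in ≈ 60.1 − j37.2 Ω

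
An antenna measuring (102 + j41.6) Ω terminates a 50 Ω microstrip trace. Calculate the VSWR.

Γ = (Z_L − Z_0)/(Z_L + Z_0) = (52 + j41.6)/(152 + j41.6)
|Γ| = 66.6/158 = 0.423
VSWR = (1 + |Γ|)/(1 − |Γ|) = 1.42/0.577

VSWR ≈ 2.46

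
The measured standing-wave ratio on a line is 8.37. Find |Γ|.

|Γ| ≈ 0.787

|Γ| = (S − 1)/(S + 1) = (8.37 − 1)/(8.37 + 1) = 7.37/9.37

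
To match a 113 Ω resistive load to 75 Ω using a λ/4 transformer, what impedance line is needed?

Z_qwt = √(Z_0·R_L) = √(75 × 113) = √8475

Z_qwt ≈ 92.1 Ω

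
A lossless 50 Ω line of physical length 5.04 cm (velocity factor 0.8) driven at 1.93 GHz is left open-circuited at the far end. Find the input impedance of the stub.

λ = v/f = 0.8·c / 1.93 GHz = 0.124 m
βl = 2π·l/λ = 2π × 0.405 = 146°
tan(βl) = -0.677
For an open-circuited stub, Z_in = −jZ_0·cot(βl) = −jZ_0/tan(βl)

Z_in ≈ +j73.9 Ω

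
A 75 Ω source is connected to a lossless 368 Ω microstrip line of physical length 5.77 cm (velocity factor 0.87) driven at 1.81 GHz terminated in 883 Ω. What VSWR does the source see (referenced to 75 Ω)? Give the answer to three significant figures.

VSWR ≈ 8.53

λ = v/f = 0.87·c / 1.81 GHz = 0.144 m
βl = 2π·l/λ = 2π × 0.4 = 144°
tan(βl) = -0.725
Z_in = Z_0·(Z_L + jZ_0·tanβl)/(Z_0 + jZ_L·tanβl) = 335 + j315 Ω
Γ_s = (Z_in − Z_s)/(Z_in + Z_s) = (260 + j315)/(410 + j315), |Γ_s| = 0.79
VSWR = (1 + |Γ_s|)/(1 − |Γ_s|)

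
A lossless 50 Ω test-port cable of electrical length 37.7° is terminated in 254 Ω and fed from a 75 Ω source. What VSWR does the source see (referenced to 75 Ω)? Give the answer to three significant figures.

tan(βl) = 0.773
Z_in = Z_0·(Z_L + jZ_0·tanβl)/(Z_0 + jZ_L·tanβl) = 24.7 − j58.4 Ω
Γ_s = (Z_in − Z_s)/(Z_in + Z_s) = (-50.3 − j58.4)/(99.7 − j58.4), |Γ_s| = 0.667
VSWR = (1 + |Γ_s|)/(1 − |Γ_s|)

VSWR ≈ 5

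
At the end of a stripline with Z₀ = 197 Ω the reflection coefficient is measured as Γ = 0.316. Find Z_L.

Z_L ≈ 379 Ω

Z_L = Z_0·(1 + Γ)/(1 − Γ) = 197·(1.32)/(0.684)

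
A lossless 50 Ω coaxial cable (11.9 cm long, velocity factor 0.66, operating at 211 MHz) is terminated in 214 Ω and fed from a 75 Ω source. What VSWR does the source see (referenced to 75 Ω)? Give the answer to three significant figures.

VSWR ≈ 4.72

λ = v/f = 0.66·c / 211 MHz = 0.938 m
βl = 2π·l/λ = 2π × 0.127 = 45.7°
tan(βl) = 1.02
Z_in = Z_0·(Z_L + jZ_0·tanβl)/(Z_0 + jZ_L·tanβl) = 21.7 − j43.9 Ω
Γ_s = (Z_in − Z_s)/(Z_in + Z_s) = (-53.3 − j43.9)/(96.7 − j43.9), |Γ_s| = 0.65
VSWR = (1 + |Γ_s|)/(1 − |Γ_s|)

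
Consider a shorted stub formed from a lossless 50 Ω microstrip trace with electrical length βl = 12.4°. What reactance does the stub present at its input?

X_in ≈ 11 Ω (inductive)

tan(βl) = 0.22
For a shorted stub, Z_in = jZ_0·tan(βl)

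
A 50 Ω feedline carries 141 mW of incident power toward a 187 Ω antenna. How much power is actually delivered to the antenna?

Γ = (187 − 50)/(187 + 50) = 0.578
|Γ|² = 0.334
P_refl = |Γ|²·P_inc = 47.1 mW, P_del = (1 − |Γ|²)·P_inc = 93.9 mW

P_delivered ≈ 93.9 mW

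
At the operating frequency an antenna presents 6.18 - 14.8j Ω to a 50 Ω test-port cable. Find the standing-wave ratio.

Γ = (Z_L − Z_0)/(Z_L + Z_0) = (-43.82 − j14.8)/(56.18 − j14.8)
|Γ| = 46.3/58.1 = 0.796
VSWR = (1 + |Γ|)/(1 − |Γ|) = 1.8/0.204

VSWR ≈ 8.81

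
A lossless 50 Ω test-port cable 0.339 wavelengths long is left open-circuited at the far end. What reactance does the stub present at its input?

X_in ≈ 31.3 Ω (inductive)

βl = 2π × 0.339 = 122°
tan(βl) = -1.6
For an open-circuited stub, Z_in = −jZ_0·cot(βl) = −jZ_0/tan(βl)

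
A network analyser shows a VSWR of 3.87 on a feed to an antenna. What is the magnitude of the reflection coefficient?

|Γ| = (S − 1)/(S + 1) = (3.87 − 1)/(3.87 + 1) = 2.87/4.87

|Γ| ≈ 0.589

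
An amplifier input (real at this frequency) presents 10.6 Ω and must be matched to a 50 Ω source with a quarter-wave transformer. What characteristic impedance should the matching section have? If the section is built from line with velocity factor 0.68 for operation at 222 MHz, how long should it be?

Z_qwt ≈ 23 Ω; length ≈ 23 cm

Z_qwt = √(Z_0·R_L) = √(50 × 10.6) = √530
λ = 0.68·c/f = 0.919 m, so l = λ/4 = 0.23 m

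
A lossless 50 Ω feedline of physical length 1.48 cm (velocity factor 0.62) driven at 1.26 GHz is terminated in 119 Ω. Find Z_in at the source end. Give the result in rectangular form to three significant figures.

λ = v/f = 0.62·c / 1.26 GHz = 0.148 m
βl = 2π·l/λ = 2π × 0.1 = 36.1°
tan(βl) = tan(36.1°) = 0.729
Z_in = Z_0·(Z_L + jZ_0·tanβl)/(Z_0 + jZ_L·tanβl)
     = 50·(119 + j36.5)/(50 + j86.8)

Z_in ≈ 45.4 − j42.4 Ω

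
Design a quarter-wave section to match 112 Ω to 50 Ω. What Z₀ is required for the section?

Z_qwt ≈ 74.8 Ω

Z_qwt = √(Z_0·R_L) = √(50 × 112) = √5600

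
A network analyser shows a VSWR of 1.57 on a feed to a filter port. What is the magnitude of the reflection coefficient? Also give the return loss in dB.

|Γ| = (S − 1)/(S + 1) = (1.57 − 1)/(1.57 + 1) = 0.57/2.57
RL = −20·log₁₀|Γ| = −20·log₁₀(0.222)

|Γ| ≈ 0.222; return loss ≈ 13.1 dB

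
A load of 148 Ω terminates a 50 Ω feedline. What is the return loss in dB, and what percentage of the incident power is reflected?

RL ≈ 6.11 dB; 24.5% of incident power reflected

Γ = (148 − 50)/(148 + 50) = 0.495
RL = −20·log₁₀(0.495) = 6.11 dB
P_refl/P_inc = |Γ|² = 0.245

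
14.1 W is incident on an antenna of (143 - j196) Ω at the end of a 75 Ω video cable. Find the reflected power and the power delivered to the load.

|Γ| = |(68 − j196)/(218 − j196)| = 0.708
|Γ|² = 0.501
P_refl = |Γ|²·P_inc = 7.06 W, P_del = (1 − |Γ|²)·P_inc = 7.04 W

P_reflected ≈ 7.06 W; P_delivered ≈ 7.04 W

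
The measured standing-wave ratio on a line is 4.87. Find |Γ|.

|Γ| ≈ 0.659

|Γ| = (S − 1)/(S + 1) = (4.87 − 1)/(4.87 + 1) = 3.87/5.87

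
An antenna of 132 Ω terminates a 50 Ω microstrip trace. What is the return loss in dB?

RL ≈ 6.93 dB

Γ = (132 − 50)/(132 + 50) = 0.451
RL = −20·log₁₀|Γ| = −20·log₁₀(0.451)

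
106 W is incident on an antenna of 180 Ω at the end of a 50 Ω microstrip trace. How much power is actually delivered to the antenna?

Γ = (180 − 50)/(180 + 50) = 0.565
|Γ|² = 0.319
P_refl = |Γ|²·P_inc = 33.9 W, P_del = (1 − |Γ|²)·P_inc = 72.1 W

P_delivered ≈ 72.1 W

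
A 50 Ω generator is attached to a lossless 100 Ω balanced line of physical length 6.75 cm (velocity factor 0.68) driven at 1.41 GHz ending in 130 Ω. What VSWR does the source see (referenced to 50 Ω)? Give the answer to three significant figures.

VSWR ≈ 2.56

λ = v/f = 0.68·c / 1.41 GHz = 0.145 m
βl = 2π·l/λ = 2π × 0.467 = 168°
tan(βl) = -0.213
Z_in = Z_0·(Z_L + jZ_0·tanβl)/(Z_0 + jZ_L·tanβl) = 126 + j13.7 Ω
Γ_s = (Z_in − Z_s)/(Z_in + Z_s) = (76.2 + j13.7)/(176 + j13.7), |Γ_s| = 0.438
VSWR = (1 + |Γ_s|)/(1 − |Γ_s|)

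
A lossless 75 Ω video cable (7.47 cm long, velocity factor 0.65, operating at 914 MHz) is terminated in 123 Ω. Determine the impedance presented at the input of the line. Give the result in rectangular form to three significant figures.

Z_in ≈ 58.4 + j28.6 Ω

λ = v/f = 0.65·c / 914 MHz = 0.213 m
βl = 2π·l/λ = 2π × 0.35 = 126°
tan(βl) = tan(126°) = -1.37
Z_in = Z_0·(Z_L + jZ_0·tanβl)/(Z_0 + jZ_L·tanβl)
     = 75·(123 − j103)/(75 − j169)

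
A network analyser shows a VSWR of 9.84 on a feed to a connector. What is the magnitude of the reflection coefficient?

|Γ| = (S − 1)/(S + 1) = (9.84 − 1)/(9.84 + 1) = 8.84/10.8

|Γ| ≈ 0.815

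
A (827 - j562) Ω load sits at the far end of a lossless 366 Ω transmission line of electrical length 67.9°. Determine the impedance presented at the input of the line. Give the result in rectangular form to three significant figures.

Z_in ≈ 109 − j55.3 Ω

tan(βl) = tan(67.9°) = 2.46
Z_in = Z_0·(Z_L + jZ_0·tanβl)/(Z_0 + jZ_L·tanβl)
     = 366·(827 + j339)/(1750 + j2040)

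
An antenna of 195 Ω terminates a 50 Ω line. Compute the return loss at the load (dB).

Γ = (195 − 50)/(195 + 50) = 0.592
RL = −20·log₁₀|Γ| = −20·log₁₀(0.592)

RL ≈ 4.56 dB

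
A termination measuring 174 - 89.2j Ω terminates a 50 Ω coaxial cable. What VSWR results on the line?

VSWR ≈ 4.46

Γ = (Z_L − Z_0)/(Z_L + Z_0) = (124 − j89.2)/(224 − j89.2)
|Γ| = 153/241 = 0.634
VSWR = (1 + |Γ|)/(1 − |Γ|) = 1.63/0.366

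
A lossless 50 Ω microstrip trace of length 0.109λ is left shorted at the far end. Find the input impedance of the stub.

βl = 2π × 0.109 = 39.2°
tan(βl) = 0.817
For a shorted stub, Z_in = jZ_0·tan(βl)

Z_in ≈ +j40.8 Ω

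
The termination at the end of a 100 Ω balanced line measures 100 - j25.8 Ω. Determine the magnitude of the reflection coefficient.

|Γ| ≈ 0.128

Γ = (Z_L − Z_0)/(Z_L + Z_0) = (0 − j25.8)/(200 − j25.8)
|Γ| = 25.8/202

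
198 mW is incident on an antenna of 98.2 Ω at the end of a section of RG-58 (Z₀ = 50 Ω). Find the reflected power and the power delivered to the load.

Γ = (98.2 − 50)/(98.2 + 50) = 0.325
|Γ|² = 0.106
P_refl = |Γ|²·P_inc = 20.9 mW, P_del = (1 − |Γ|²)·P_inc = 177 mW

P_reflected ≈ 20.9 mW; P_delivered ≈ 177 mW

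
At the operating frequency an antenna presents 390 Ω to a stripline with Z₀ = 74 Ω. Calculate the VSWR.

For a purely resistive load, VSWR = R_L/Z_0 or Z_0/R_L (whichever > 1) = 390/74

VSWR ≈ 5.27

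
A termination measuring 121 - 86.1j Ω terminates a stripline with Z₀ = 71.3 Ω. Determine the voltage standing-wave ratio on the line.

Γ = (Z_L − Z_0)/(Z_L + Z_0) = (49.7 − j86.1)/(192.3 − j86.1)
|Γ| = 99.4/211 = 0.472
VSWR = (1 + |Γ|)/(1 − |Γ|) = 1.47/0.528

VSWR ≈ 2.79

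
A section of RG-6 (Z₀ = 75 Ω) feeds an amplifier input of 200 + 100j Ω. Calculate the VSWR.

VSWR ≈ 3.42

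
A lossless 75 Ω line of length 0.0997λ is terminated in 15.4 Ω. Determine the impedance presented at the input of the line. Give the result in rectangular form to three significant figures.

βl = 2π × 0.0997 = 35.9°
tan(βl) = tan(35.9°) = 0.724
Z_in = Z_0·(Z_L + jZ_0·tanβl)/(Z_0 + jZ_L·tanβl)
     = 75·(15.4 + j54.3)/(75 + j11.1)

Z_in ≈ 23 + j50.9 Ω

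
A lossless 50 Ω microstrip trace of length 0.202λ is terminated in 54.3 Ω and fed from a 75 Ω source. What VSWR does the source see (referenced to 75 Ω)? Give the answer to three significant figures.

βl = 2π × 0.202 = 72.7°
tan(βl) = 3.21
Z_in = Z_0·(Z_L + jZ_0·tanβl)/(Z_0 + jZ_L·tanβl) = 46.7 − j2.19 Ω
Γ_s = (Z_in − Z_s)/(Z_in + Z_s) = (-28.3 − j2.19)/(122 − j2.19), |Γ_s| = 0.234
VSWR = (1 + |Γ_s|)/(1 − |Γ_s|)

VSWR ≈ 1.61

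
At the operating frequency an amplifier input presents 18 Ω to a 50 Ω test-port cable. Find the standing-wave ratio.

VSWR ≈ 2.78

Γ = (18 − 50)/(18 + 50) = -0.471
VSWR = (1 + 0.471)/(1 − 0.471)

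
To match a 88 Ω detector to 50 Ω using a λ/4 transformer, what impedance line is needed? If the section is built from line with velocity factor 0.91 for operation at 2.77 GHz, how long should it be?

Z_qwt ≈ 66.3 Ω; length ≈ 2.46 cm

Z_qwt = √(Z_0·R_L) = √(50 × 88) = √4400
λ = 0.91·c/f = 0.0986 m, so l = λ/4 = 0.0246 m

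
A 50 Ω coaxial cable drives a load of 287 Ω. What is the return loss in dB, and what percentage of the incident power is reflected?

Γ = (287 − 50)/(287 + 50) = 0.703
RL = −20·log₁₀(0.703) = 3.06 dB
P_refl/P_inc = |Γ|² = 0.495

RL ≈ 3.06 dB; 49.5% of incident power reflected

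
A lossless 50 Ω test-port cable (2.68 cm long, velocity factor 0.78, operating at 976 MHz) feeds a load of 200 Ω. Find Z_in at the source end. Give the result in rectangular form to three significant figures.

λ = v/f = 0.78·c / 976 MHz = 0.24 m
βl = 2π·l/λ = 2π × 0.112 = 40.2°
tan(βl) = tan(40.2°) = 0.846
Z_in = Z_0·(Z_L + jZ_0·tanβl)/(Z_0 + jZ_L·tanβl)
     = 50·(200 + j42.3)/(50 + j169)

Z_in ≈ 27.5 − j50.9 Ω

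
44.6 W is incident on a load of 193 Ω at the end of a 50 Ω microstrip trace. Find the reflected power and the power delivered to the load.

Γ = (193 − 50)/(193 + 50) = 0.588
|Γ|² = 0.346
P_refl = |Γ|²·P_inc = 15.4 W, P_del = (1 − |Γ|²)·P_inc = 29.2 W

P_reflected ≈ 15.4 W; P_delivered ≈ 29.2 W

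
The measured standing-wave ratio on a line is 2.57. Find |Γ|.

|Γ| = (S − 1)/(S + 1) = (2.57 − 1)/(2.57 + 1) = 1.57/3.57

|Γ| ≈ 0.44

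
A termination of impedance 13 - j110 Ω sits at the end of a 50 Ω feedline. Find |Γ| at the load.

Γ = (Z_L − Z_0)/(Z_L + Z_0) = (-37 − j110)/(63 − j110)
|Γ| = 116/127

|Γ| ≈ 0.916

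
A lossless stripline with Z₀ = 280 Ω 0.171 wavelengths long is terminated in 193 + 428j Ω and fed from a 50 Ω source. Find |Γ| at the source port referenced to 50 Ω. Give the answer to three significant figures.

βl = 2π × 0.171 = 61.6°
tan(βl) = 1.85
Z_in = Z_0·(Z_L + jZ_0·tanβl)/(Z_0 + jZ_L·tanβl) = 172 − j398 Ω
Γ_s = (Z_in − Z_s)/(Z_in + Z_s) = (122 − j398)/(222 − j398), |Γ_s| = 0.913

|Γ| ≈ 0.913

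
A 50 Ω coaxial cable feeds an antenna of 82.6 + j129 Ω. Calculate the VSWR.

VSWR ≈ 6.12

Γ = (Z_L − Z_0)/(Z_L + Z_0) = (32.6 + j129)/(132.6 + j129)
|Γ| = 133/185 = 0.719
VSWR = (1 + |Γ|)/(1 − |Γ|) = 1.72/0.281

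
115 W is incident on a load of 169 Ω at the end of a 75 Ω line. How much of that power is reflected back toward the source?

P_reflected ≈ 17.1 W

Γ = (169 − 75)/(169 + 75) = 0.385
|Γ|² = 0.148
P_refl = |Γ|²·P_inc = 17.1 W, P_del = (1 − |Γ|²)·P_inc = 97.9 W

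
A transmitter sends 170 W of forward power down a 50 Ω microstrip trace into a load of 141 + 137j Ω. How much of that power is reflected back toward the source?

P_reflected ≈ 83.2 W

|Γ| = |(91 + j137)/(191 + j137)| = 0.7
|Γ|² = 0.49
P_refl = |Γ|²·P_inc = 83.2 W, P_del = (1 − |Γ|²)·P_inc = 86.8 W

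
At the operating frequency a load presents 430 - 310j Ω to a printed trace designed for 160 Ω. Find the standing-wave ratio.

VSWR ≈ 4.22

Γ = (Z_L − Z_0)/(Z_L + Z_0) = (270 − j310)/(590 − j310)
|Γ| = 411/666 = 0.617
VSWR = (1 + |Γ|)/(1 − |Γ|) = 1.62/0.383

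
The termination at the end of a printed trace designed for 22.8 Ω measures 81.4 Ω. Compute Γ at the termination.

Γ = 0.562

Γ = (Z_L − Z_0)/(Z_L + Z_0) = (81.4 − 22.8)/(81.4 + 22.8) = 58.6/104.2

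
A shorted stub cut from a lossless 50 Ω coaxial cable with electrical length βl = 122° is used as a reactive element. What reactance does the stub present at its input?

tan(βl) = -1.6
For a shorted stub, Z_in = jZ_0·tan(βl)

X_in ≈ -80 Ω (capacitive)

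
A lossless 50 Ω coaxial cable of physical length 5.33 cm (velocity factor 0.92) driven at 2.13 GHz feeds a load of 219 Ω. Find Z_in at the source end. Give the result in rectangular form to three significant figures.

λ = v/f = 0.92·c / 2.13 GHz = 0.13 m
βl = 2π·l/λ = 2π × 0.411 = 148°
tan(βl) = tan(148°) = -0.623
Z_in = Z_0·(Z_L + jZ_0·tanβl)/(Z_0 + jZ_L·tanβl)
     = 50·(219 − j31.1)/(50 − j136)

Z_in ≈ 36 + j67.1 Ω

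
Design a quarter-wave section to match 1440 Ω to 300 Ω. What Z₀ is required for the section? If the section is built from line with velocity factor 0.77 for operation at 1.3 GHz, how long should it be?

Z_qwt = √(Z_0·R_L) = √(300 × 1440) = √432000
λ = 0.77·c/f = 0.178 m, so l = λ/4 = 0.0444 m

Z_qwt ≈ 657 Ω; length ≈ 4.44 cm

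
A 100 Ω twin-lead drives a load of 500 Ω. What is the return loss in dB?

RL ≈ 3.52 dB

Γ = (500 − 100)/(500 + 100) = 0.667
RL = −20·log₁₀|Γ| = −20·log₁₀(0.667)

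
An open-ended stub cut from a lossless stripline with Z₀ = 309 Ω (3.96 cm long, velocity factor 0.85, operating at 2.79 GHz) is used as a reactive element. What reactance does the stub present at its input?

X_in ≈ 693 Ω (inductive)

λ = v/f = 0.85·c / 2.79 GHz = 0.0914 m
βl = 2π·l/λ = 2π × 0.433 = 156°
tan(βl) = -0.446
For an open-ended stub, Z_in = −jZ_0·cot(βl) = −jZ_0/tan(βl)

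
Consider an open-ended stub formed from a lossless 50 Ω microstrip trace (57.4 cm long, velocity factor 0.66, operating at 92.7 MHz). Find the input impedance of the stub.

Z_in ≈ +j5.91 Ω

λ = v/f = 0.66·c / 92.7 MHz = 2.14 m
βl = 2π·l/λ = 2π × 0.269 = 96.7°
tan(βl) = -8.46
For an open-ended stub, Z_in = −jZ_0·cot(βl) = −jZ_0/tan(βl)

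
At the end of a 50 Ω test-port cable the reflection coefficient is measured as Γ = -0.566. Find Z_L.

Z_L ≈ 13.9 Ω

Z_L = Z_0·(1 + Γ)/(1 − Γ) = 50·(0.434)/(1.57)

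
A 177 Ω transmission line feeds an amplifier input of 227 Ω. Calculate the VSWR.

Γ = (227 − 177)/(227 + 177) = 0.124
VSWR = (1 + 0.124)/(1 − 0.124)

VSWR ≈ 1.28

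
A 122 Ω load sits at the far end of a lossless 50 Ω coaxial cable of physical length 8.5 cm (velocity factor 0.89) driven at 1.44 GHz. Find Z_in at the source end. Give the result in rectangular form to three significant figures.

λ = v/f = 0.89·c / 1.44 GHz = 0.185 m
βl = 2π·l/λ = 2π × 0.458 = 165°
tan(βl) = tan(165°) = -0.267
Z_in = Z_0·(Z_L + jZ_0·tanβl)/(Z_0 + jZ_L·tanβl)
     = 50·(122 − j13.4)/(50 − j32.6)

Z_in ≈ 91.7 + j46.4 Ω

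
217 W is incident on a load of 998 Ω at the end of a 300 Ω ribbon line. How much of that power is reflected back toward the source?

P_reflected ≈ 62.8 W

Γ = (998 − 300)/(998 + 300) = 0.538
|Γ|² = 0.289
P_refl = |Γ|²·P_inc = 62.8 W, P_del = (1 − |Γ|²)·P_inc = 154 W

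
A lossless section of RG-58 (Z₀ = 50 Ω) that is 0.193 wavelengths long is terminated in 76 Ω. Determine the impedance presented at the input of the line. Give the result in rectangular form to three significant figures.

Z_in ≈ 35.4 − j10 Ω

βl = 2π × 0.193 = 69.5°
tan(βl) = tan(69.5°) = 2.67
Z_in = Z_0·(Z_L + jZ_0·tanβl)/(Z_0 + jZ_L·tanβl)
     = 50·(76 + j134)/(50 + j203)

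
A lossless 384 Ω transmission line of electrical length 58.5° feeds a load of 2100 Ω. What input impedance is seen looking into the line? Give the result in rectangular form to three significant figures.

Z_in ≈ 95.4 − j225 Ω

tan(βl) = tan(58.5°) = 1.63
Z_in = Z_0·(Z_L + jZ_0·tanβl)/(Z_0 + jZ_L·tanβl)
     = 384·(2100 + j627)/(384 + j3430)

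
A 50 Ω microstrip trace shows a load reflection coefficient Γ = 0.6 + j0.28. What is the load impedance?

Z_L ≈ 118 + j117 Ω

Z_L = Z_0·(1 + Γ)/(1 − Γ) = 50·(1.6 + j0.28)/(0.4 − j0.28)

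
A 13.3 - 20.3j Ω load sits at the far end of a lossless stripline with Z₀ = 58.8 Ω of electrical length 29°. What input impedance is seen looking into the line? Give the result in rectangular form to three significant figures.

tan(βl) = tan(29°) = 0.554
Z_in = Z_0·(Z_L + jZ_0·tanβl)/(Z_0 + jZ_L·tanβl)
     = 58.8·(13.3 + j12.3)/(70.1 + j7.37)

Z_in ≈ 12.1 + j9.04 Ω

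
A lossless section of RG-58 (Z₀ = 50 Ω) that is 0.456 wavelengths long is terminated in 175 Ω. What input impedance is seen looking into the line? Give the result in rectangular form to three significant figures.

βl = 2π × 0.456 = 164°
tan(βl) = tan(164°) = -0.284
Z_in = Z_0·(Z_L + jZ_0·tanβl)/(Z_0 + jZ_L·tanβl)
     = 50·(175 − j14.2)/(50 − j49.7)

Z_in ≈ 95.2 + j80.4 Ω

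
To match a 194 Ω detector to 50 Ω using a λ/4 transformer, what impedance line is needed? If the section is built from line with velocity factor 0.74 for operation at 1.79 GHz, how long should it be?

Z_qwt = √(Z_0·R_L) = √(50 × 194) = √9700
λ = 0.74·c/f = 0.124 m, so l = λ/4 = 0.031 m

Z_qwt ≈ 98.5 Ω; length ≈ 3.1 cm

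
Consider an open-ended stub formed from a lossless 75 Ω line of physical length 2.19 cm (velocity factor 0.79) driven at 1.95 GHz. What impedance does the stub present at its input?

Z_in ≈ −j35.2 Ω

λ = v/f = 0.79·c / 1.95 GHz = 0.122 m
βl = 2π·l/λ = 2π × 0.18 = 64.9°
tan(βl) = 2.13
For an open-ended stub, Z_in = −jZ_0·cot(βl) = −jZ_0/tan(βl)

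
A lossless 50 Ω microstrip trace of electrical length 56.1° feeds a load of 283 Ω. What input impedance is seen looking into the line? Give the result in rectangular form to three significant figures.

Z_in ≈ 12.6 − j32.1 Ω

tan(βl) = tan(56.1°) = 1.49
Z_in = Z_0·(Z_L + jZ_0·tanβl)/(Z_0 + jZ_L·tanβl)
     = 50·(283 + j74.4)/(50 + j421)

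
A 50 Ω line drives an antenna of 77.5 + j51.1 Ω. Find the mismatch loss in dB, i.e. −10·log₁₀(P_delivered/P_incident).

mismatch loss ≈ 0.854 dB

Γ = (27.5 + j51.1)/(127.5 + j51.1), |Γ| = 0.422
|Γ|² = 0.178, so P_del/P_inc = 1 − |Γ|² = 0.822
ML = −10·log₁₀(1 − |Γ|²)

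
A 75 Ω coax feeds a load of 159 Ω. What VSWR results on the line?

VSWR ≈ 2.12

For a purely resistive load, VSWR = R_L/Z_0 or Z_0/R_L (whichever > 1) = 159/75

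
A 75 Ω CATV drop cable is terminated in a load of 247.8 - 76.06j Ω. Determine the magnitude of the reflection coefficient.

Γ = (Z_L − Z_0)/(Z_L + Z_0) = (172.8 − j76.06)/(322.8 − j76.06)
|Γ| = 189/332

|Γ| ≈ 0.569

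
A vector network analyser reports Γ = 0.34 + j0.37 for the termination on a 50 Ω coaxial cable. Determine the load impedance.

Z_L ≈ 65.3 + j64.6 Ω

Z_L = Z_0·(1 + Γ)/(1 − Γ) = 50·(1.34 + j0.37)/(0.66 − j0.37)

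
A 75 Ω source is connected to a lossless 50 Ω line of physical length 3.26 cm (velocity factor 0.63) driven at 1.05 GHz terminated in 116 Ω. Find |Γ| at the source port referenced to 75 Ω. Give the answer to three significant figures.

|Γ| ≈ 0.521

λ = v/f = 0.63·c / 1.05 GHz = 0.18 m
βl = 2π·l/λ = 2π × 0.181 = 65.2°
tan(βl) = 2.16
Z_in = Z_0·(Z_L + jZ_0·tanβl)/(Z_0 + jZ_L·tanβl) = 25.2 − j18.1 Ω
Γ_s = (Z_in − Z_s)/(Z_in + Z_s) = (-49.8 − j18.1)/(100 − j18.1), |Γ_s| = 0.521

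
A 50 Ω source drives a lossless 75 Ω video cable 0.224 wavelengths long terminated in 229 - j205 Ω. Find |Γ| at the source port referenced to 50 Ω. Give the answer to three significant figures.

|Γ| ≈ 0.58

βl = 2π × 0.224 = 80.6°
tan(βl) = 6.07
Z_in = Z_0·(Z_L + jZ_0·tanβl)/(Z_0 + jZ_L·tanβl) = 13.3 + j0.236 Ω
Γ_s = (Z_in − Z_s)/(Z_in + Z_s) = (-36.7 + j0.236)/(63.3 + j0.236), |Γ_s| = 0.58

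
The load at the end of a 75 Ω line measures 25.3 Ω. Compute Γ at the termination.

Γ = -0.496

Γ = (Z_L − Z_0)/(Z_L + Z_0) = (25.3 − 75)/(25.3 + 75) = -49.7/100.3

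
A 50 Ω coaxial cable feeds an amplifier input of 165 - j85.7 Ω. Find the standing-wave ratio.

Γ = (Z_L − Z_0)/(Z_L + Z_0) = (115 − j85.7)/(215 − j85.7)
|Γ| = 143/231 = 0.62
VSWR = (1 + |Γ|)/(1 − |Γ|) = 1.62/0.38

VSWR ≈ 4.26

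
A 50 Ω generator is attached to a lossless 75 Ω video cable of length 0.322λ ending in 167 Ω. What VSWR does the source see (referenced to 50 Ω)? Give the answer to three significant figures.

βl = 2π × 0.322 = 116°
tan(βl) = -2.06
Z_in = Z_0·(Z_L + jZ_0·tanβl)/(Z_0 + jZ_L·tanβl) = 39.7 + j27.8 Ω
Γ_s = (Z_in − Z_s)/(Z_in + Z_s) = (-10.3 + j27.8)/(89.7 + j27.8), |Γ_s| = 0.315
VSWR = (1 + |Γ_s|)/(1 − |Γ_s|)

VSWR ≈ 1.92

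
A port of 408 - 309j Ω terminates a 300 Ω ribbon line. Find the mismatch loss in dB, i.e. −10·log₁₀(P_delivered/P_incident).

mismatch loss ≈ 0.859 dB

Γ = (108 − j309)/(708 − j309), |Γ| = 0.424
|Γ|² = 0.18, so P_del/P_inc = 1 − |Γ|² = 0.82
ML = −10·log₁₀(1 − |Γ|²)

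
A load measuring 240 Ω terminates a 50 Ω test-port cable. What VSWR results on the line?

VSWR ≈ 4.8

Γ = (240 − 50)/(240 + 50) = 0.655
VSWR = (1 + 0.655)/(1 − 0.655)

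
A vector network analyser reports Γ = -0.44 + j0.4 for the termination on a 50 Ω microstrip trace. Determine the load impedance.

Z_L = Z_0·(1 + Γ)/(1 − Γ) = 50·(0.56 + j0.4)/(1.44 − j0.4)

Z_L ≈ 14.5 + j17.9 Ω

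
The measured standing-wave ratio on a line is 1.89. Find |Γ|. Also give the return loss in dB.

|Γ| = (S − 1)/(S + 1) = (1.89 − 1)/(1.89 + 1) = 0.89/2.89
RL = −20·log₁₀|Γ| = −20·log₁₀(0.308)

|Γ| ≈ 0.308; return loss ≈ 10.2 dB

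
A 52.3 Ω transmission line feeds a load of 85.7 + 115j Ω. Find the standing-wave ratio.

VSWR ≈ 5

Γ = (Z_L − Z_0)/(Z_L + Z_0) = (33.4 + j115)/(138 + j115)
|Γ| = 120/180 = 0.667
VSWR = (1 + |Γ|)/(1 − |Γ|) = 1.67/0.333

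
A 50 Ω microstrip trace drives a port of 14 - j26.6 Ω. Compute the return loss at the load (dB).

Γ = (-36 − j26.6)/(64 − j26.6), |Γ| = 0.646
RL = −20·log₁₀|Γ| = −20·log₁₀(0.646)

RL ≈ 3.8 dB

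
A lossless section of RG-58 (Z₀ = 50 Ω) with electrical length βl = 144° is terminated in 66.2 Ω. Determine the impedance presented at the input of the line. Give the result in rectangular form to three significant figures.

Z_in ≈ 52.5 + j14.2 Ω

tan(βl) = tan(144°) = -0.727
Z_in = Z_0·(Z_L + jZ_0·tanβl)/(Z_0 + jZ_L·tanβl)
     = 50·(66.2 − j36.3)/(50 − j48.1)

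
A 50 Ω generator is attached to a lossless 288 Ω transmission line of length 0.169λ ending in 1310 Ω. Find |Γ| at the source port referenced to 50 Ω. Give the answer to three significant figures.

|Γ| ≈ 0.769

βl = 2π × 0.169 = 60.8°
tan(βl) = 1.79
Z_in = Z_0·(Z_L + jZ_0·tanβl)/(Z_0 + jZ_L·tanβl) = 81.8 − j151 Ω
Γ_s = (Z_in − Z_s)/(Z_in + Z_s) = (31.8 − j151)/(132 − j151), |Γ_s| = 0.769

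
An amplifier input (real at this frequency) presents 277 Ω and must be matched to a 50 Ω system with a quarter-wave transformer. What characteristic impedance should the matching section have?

Z_qwt ≈ 118 Ω

Z_qwt = √(Z_0·R_L) = √(50 × 277) = √13850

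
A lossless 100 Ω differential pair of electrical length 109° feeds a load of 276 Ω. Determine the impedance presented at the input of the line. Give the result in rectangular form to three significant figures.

Z_in ≈ 39.9 + j29.5 Ω

tan(βl) = tan(109°) = -2.9
Z_in = Z_0·(Z_L + jZ_0·tanβl)/(Z_0 + jZ_L·tanβl)
     = 100·(276 − j290)/(100 − j802)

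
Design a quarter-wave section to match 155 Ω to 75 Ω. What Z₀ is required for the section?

Z_qwt ≈ 108 Ω

Z_qwt = √(Z_0·R_L) = √(75 × 155) = √11620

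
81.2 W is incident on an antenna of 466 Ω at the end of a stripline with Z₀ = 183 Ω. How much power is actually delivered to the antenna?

Γ = (466 − 183)/(466 + 183) = 0.436
|Γ|² = 0.19
P_refl = |Γ|²·P_inc = 15.4 W, P_del = (1 − |Γ|²)·P_inc = 65.8 W

P_delivered ≈ 65.8 W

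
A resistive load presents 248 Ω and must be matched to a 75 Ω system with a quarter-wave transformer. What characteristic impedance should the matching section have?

Z_qwt ≈ 136 Ω

Z_qwt = √(Z_0·R_L) = √(75 × 248) = √18600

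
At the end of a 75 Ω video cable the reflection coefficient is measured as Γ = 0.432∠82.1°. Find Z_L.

Z_L ≈ 57.1 + j60.1 Ω

Z_L = Z_0·(1 + Γ)/(1 − Γ) = 75·(1.06 + j0.428)/(0.941 − j0.428)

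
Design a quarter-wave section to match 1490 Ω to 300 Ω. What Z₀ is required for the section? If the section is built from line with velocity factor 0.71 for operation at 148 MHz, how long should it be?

Z_qwt ≈ 669 Ω; length ≈ 36 cm

Z_qwt = √(Z_0·R_L) = √(300 × 1490) = √447000
λ = 0.71·c/f = 1.44 m, so l = λ/4 = 0.36 m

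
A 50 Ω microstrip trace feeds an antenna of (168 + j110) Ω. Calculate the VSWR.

VSWR ≈ 4.89

Γ = (Z_L − Z_0)/(Z_L + Z_0) = (118 + j110)/(218 + j110)
|Γ| = 161/244 = 0.661
VSWR = (1 + |Γ|)/(1 − |Γ|) = 1.66/0.339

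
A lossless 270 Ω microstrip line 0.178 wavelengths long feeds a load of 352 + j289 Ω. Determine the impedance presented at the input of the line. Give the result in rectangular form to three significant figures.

Z_in ≈ 213 − j227 Ω

βl = 2π × 0.178 = 64.1°
tan(βl) = tan(64.1°) = 2.06
Z_in = Z_0·(Z_L + jZ_0·tanβl)/(Z_0 + jZ_L·tanβl)
     = 270·(352 + j845)/(-325 + j724)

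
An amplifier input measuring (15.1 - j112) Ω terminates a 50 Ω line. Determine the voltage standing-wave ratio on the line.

VSWR ≈ 20.2

Γ = (Z_L − Z_0)/(Z_L + Z_0) = (-34.9 − j112)/(65.1 − j112)
|Γ| = 117/130 = 0.906
VSWR = (1 + |Γ|)/(1 − |Γ|) = 1.91/0.0944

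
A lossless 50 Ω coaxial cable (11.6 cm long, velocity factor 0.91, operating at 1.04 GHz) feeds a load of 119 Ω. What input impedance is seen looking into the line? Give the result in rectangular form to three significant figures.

Z_in ≈ 74.6 + j48.8 Ω

λ = v/f = 0.91·c / 1.04 GHz = 0.263 m
βl = 2π·l/λ = 2π × 0.442 = 159°
tan(βl) = tan(159°) = -0.382
Z_in = Z_0·(Z_L + jZ_0·tanβl)/(Z_0 + jZ_L·tanβl)
     = 50·(119 − j19.1)/(50 − j45.5)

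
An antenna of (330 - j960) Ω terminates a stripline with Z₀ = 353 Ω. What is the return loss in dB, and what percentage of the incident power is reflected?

RL ≈ 1.78 dB; 66.4% of incident power reflected

Γ = (-23 − j960)/(683 − j960), |Γ| = 0.815
RL = −20·log₁₀(0.815) = 1.78 dB
P_refl/P_inc = |Γ|² = 0.664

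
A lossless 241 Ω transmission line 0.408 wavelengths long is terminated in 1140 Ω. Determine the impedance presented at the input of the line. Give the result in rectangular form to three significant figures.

Z_in ≈ 154 + j319 Ω

βl = 2π × 0.408 = 147°
tan(βl) = tan(147°) = -0.652
Z_in = Z_0·(Z_L + jZ_0·tanβl)/(Z_0 + jZ_L·tanβl)
     = 241·(1140 − j157)/(241 − j744)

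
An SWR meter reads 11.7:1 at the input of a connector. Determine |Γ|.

|Γ| ≈ 0.843

|Γ| = (S − 1)/(S + 1) = (11.7 − 1)/(11.7 + 1) = 10.7/12.7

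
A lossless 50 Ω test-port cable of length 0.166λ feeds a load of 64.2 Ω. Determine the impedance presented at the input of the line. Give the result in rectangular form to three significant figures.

βl = 2π × 0.166 = 59.8°
tan(βl) = tan(59.8°) = 1.72
Z_in = Z_0·(Z_L + jZ_0·tanβl)/(Z_0 + jZ_L·tanβl)
     = 50·(64.2 + j85.8)/(50 + j110)

Z_in ≈ 43.3 − j9.51 Ω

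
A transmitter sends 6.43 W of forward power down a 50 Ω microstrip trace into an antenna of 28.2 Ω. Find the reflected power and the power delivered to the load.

P_reflected ≈ 0.5 W; P_delivered ≈ 5.93 W

Γ = (28.2 − 50)/(28.2 + 50) = -0.279
|Γ|² = 0.0777
P_refl = |Γ|²·P_inc = 0.5 W, P_del = (1 − |Γ|²)·P_inc = 5.93 W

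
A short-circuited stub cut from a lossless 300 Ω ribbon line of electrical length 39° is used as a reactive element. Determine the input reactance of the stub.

X_in ≈ 243 Ω (inductive)

tan(βl) = 0.81
For a short-circuited stub, Z_in = jZ_0·tan(βl)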